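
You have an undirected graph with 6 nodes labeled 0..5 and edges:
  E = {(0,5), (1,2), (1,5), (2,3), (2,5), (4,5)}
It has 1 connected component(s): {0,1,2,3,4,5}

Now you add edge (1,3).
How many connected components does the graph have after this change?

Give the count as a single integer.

Initial component count: 1
Add (1,3): endpoints already in same component. Count unchanged: 1.
New component count: 1

Answer: 1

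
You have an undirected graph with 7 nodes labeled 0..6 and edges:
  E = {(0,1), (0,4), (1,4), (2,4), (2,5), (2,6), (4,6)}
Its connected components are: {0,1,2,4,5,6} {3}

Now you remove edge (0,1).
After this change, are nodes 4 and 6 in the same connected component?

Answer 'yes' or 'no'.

Initial components: {0,1,2,4,5,6} {3}
Removing edge (0,1): not a bridge — component count unchanged at 2.
New components: {0,1,2,4,5,6} {3}
Are 4 and 6 in the same component? yes

Answer: yes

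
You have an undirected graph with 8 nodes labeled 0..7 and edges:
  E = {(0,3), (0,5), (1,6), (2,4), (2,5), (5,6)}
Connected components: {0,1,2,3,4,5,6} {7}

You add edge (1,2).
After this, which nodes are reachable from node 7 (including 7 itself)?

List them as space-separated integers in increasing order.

Before: nodes reachable from 7: {7}
Adding (1,2): both endpoints already in same component. Reachability from 7 unchanged.
After: nodes reachable from 7: {7}

Answer: 7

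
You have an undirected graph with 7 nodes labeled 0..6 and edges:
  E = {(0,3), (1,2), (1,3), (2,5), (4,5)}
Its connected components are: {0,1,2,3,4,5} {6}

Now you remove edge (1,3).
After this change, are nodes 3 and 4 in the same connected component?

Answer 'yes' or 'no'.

Initial components: {0,1,2,3,4,5} {6}
Removing edge (1,3): it was a bridge — component count 2 -> 3.
New components: {0,3} {1,2,4,5} {6}
Are 3 and 4 in the same component? no

Answer: no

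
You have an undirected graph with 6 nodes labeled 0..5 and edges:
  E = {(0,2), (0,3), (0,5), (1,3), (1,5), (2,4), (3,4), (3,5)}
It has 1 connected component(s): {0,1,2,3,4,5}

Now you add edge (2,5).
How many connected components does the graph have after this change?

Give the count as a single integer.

Answer: 1

Derivation:
Initial component count: 1
Add (2,5): endpoints already in same component. Count unchanged: 1.
New component count: 1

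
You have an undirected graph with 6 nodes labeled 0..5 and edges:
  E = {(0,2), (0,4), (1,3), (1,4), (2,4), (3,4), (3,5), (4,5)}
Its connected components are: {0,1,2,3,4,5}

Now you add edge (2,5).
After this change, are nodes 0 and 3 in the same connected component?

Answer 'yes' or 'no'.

Initial components: {0,1,2,3,4,5}
Adding edge (2,5): both already in same component {0,1,2,3,4,5}. No change.
New components: {0,1,2,3,4,5}
Are 0 and 3 in the same component? yes

Answer: yes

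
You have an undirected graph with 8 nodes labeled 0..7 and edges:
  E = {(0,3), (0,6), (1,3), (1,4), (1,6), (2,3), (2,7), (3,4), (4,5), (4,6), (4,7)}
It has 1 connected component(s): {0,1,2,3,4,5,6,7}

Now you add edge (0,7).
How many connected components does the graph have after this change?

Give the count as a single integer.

Initial component count: 1
Add (0,7): endpoints already in same component. Count unchanged: 1.
New component count: 1

Answer: 1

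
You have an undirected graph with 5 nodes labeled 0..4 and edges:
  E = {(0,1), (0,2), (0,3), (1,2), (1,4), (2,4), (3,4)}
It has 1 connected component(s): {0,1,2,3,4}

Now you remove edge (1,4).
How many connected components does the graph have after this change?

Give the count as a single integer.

Answer: 1

Derivation:
Initial component count: 1
Remove (1,4): not a bridge. Count unchanged: 1.
  After removal, components: {0,1,2,3,4}
New component count: 1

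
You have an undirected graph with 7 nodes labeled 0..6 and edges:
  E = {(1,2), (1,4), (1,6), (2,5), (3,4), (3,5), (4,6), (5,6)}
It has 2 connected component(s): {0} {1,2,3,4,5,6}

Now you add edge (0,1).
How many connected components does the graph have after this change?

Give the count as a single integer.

Initial component count: 2
Add (0,1): merges two components. Count decreases: 2 -> 1.
New component count: 1

Answer: 1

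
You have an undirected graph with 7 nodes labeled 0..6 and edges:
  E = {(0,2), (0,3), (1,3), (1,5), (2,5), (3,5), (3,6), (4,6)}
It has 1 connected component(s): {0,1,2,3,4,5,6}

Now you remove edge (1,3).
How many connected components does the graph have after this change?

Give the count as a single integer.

Answer: 1

Derivation:
Initial component count: 1
Remove (1,3): not a bridge. Count unchanged: 1.
  After removal, components: {0,1,2,3,4,5,6}
New component count: 1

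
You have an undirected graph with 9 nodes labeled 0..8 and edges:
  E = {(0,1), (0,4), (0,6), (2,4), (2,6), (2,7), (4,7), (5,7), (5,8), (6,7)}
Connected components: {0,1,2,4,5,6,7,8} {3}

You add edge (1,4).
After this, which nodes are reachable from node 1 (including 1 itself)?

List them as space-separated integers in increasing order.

Before: nodes reachable from 1: {0,1,2,4,5,6,7,8}
Adding (1,4): both endpoints already in same component. Reachability from 1 unchanged.
After: nodes reachable from 1: {0,1,2,4,5,6,7,8}

Answer: 0 1 2 4 5 6 7 8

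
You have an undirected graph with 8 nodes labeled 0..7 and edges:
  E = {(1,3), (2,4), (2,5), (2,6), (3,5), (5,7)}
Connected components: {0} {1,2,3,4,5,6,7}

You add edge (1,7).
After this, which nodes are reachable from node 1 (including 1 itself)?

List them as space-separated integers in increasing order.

Answer: 1 2 3 4 5 6 7

Derivation:
Before: nodes reachable from 1: {1,2,3,4,5,6,7}
Adding (1,7): both endpoints already in same component. Reachability from 1 unchanged.
After: nodes reachable from 1: {1,2,3,4,5,6,7}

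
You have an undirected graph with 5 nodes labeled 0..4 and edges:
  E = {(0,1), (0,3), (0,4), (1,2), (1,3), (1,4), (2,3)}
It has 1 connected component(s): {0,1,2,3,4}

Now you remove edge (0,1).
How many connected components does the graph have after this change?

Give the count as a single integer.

Initial component count: 1
Remove (0,1): not a bridge. Count unchanged: 1.
  After removal, components: {0,1,2,3,4}
New component count: 1

Answer: 1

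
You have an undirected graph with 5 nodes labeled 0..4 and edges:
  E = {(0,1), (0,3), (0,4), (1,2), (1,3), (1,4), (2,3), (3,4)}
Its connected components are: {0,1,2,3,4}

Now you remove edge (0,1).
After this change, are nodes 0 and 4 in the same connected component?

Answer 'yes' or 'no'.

Initial components: {0,1,2,3,4}
Removing edge (0,1): not a bridge — component count unchanged at 1.
New components: {0,1,2,3,4}
Are 0 and 4 in the same component? yes

Answer: yes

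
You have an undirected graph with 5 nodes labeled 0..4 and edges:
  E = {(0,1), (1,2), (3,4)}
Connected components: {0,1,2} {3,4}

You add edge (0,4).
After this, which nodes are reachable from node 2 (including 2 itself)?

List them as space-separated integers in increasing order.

Before: nodes reachable from 2: {0,1,2}
Adding (0,4): merges 2's component with another. Reachability grows.
After: nodes reachable from 2: {0,1,2,3,4}

Answer: 0 1 2 3 4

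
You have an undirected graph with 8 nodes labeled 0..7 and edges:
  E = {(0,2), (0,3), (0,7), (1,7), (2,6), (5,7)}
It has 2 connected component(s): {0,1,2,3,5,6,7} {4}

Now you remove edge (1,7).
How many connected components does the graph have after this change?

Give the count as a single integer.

Answer: 3

Derivation:
Initial component count: 2
Remove (1,7): it was a bridge. Count increases: 2 -> 3.
  After removal, components: {0,2,3,5,6,7} {1} {4}
New component count: 3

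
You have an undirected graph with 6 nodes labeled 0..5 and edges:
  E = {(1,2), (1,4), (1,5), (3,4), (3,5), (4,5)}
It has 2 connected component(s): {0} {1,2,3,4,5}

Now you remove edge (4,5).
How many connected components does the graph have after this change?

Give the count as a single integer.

Initial component count: 2
Remove (4,5): not a bridge. Count unchanged: 2.
  After removal, components: {0} {1,2,3,4,5}
New component count: 2

Answer: 2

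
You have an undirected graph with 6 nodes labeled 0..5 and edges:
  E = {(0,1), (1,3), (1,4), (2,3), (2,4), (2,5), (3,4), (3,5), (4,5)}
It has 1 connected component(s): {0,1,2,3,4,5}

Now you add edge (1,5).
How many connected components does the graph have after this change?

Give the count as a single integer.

Answer: 1

Derivation:
Initial component count: 1
Add (1,5): endpoints already in same component. Count unchanged: 1.
New component count: 1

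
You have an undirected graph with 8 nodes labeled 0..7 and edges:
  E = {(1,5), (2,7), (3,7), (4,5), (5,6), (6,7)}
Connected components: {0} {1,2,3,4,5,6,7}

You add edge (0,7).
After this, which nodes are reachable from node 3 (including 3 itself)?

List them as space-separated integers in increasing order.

Before: nodes reachable from 3: {1,2,3,4,5,6,7}
Adding (0,7): merges 3's component with another. Reachability grows.
After: nodes reachable from 3: {0,1,2,3,4,5,6,7}

Answer: 0 1 2 3 4 5 6 7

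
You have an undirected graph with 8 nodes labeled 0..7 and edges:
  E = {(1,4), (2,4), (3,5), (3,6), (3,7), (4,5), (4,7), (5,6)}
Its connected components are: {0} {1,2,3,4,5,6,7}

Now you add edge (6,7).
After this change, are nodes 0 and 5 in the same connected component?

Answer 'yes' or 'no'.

Initial components: {0} {1,2,3,4,5,6,7}
Adding edge (6,7): both already in same component {1,2,3,4,5,6,7}. No change.
New components: {0} {1,2,3,4,5,6,7}
Are 0 and 5 in the same component? no

Answer: no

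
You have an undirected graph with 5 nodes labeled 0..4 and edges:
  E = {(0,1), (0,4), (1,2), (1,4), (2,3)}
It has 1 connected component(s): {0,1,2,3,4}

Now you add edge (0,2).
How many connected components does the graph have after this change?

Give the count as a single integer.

Initial component count: 1
Add (0,2): endpoints already in same component. Count unchanged: 1.
New component count: 1

Answer: 1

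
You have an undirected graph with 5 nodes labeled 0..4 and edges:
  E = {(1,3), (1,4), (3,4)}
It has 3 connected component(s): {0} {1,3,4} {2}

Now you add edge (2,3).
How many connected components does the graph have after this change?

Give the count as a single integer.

Initial component count: 3
Add (2,3): merges two components. Count decreases: 3 -> 2.
New component count: 2

Answer: 2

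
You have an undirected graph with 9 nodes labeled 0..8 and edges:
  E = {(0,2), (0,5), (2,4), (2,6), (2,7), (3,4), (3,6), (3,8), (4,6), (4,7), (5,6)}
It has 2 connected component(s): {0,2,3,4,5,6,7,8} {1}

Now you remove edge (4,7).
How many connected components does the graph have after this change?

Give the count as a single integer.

Answer: 2

Derivation:
Initial component count: 2
Remove (4,7): not a bridge. Count unchanged: 2.
  After removal, components: {0,2,3,4,5,6,7,8} {1}
New component count: 2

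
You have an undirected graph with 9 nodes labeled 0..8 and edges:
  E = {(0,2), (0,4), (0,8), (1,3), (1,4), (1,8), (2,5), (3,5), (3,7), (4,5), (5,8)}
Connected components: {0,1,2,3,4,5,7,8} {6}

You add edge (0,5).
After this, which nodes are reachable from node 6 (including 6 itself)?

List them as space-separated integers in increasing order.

Before: nodes reachable from 6: {6}
Adding (0,5): both endpoints already in same component. Reachability from 6 unchanged.
After: nodes reachable from 6: {6}

Answer: 6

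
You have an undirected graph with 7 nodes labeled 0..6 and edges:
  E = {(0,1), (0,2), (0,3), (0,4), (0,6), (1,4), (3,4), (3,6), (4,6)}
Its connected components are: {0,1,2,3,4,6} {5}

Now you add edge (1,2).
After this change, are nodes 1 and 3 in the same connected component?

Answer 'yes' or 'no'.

Answer: yes

Derivation:
Initial components: {0,1,2,3,4,6} {5}
Adding edge (1,2): both already in same component {0,1,2,3,4,6}. No change.
New components: {0,1,2,3,4,6} {5}
Are 1 and 3 in the same component? yes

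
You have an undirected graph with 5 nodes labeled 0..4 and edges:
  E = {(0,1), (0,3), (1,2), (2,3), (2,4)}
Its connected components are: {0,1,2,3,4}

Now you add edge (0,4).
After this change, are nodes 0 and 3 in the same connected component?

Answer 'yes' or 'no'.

Initial components: {0,1,2,3,4}
Adding edge (0,4): both already in same component {0,1,2,3,4}. No change.
New components: {0,1,2,3,4}
Are 0 and 3 in the same component? yes

Answer: yes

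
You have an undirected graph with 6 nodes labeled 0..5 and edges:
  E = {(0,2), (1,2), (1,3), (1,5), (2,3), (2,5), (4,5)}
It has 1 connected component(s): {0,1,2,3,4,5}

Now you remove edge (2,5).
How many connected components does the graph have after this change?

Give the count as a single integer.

Initial component count: 1
Remove (2,5): not a bridge. Count unchanged: 1.
  After removal, components: {0,1,2,3,4,5}
New component count: 1

Answer: 1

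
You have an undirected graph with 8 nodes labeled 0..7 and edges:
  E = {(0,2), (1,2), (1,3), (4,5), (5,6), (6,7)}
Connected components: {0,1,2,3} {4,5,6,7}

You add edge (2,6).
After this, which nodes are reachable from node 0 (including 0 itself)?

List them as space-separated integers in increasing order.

Answer: 0 1 2 3 4 5 6 7

Derivation:
Before: nodes reachable from 0: {0,1,2,3}
Adding (2,6): merges 0's component with another. Reachability grows.
After: nodes reachable from 0: {0,1,2,3,4,5,6,7}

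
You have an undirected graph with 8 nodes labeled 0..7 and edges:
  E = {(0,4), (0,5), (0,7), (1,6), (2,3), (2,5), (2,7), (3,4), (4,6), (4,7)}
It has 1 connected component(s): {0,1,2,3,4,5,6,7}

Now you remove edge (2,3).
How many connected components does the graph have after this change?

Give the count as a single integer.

Answer: 1

Derivation:
Initial component count: 1
Remove (2,3): not a bridge. Count unchanged: 1.
  After removal, components: {0,1,2,3,4,5,6,7}
New component count: 1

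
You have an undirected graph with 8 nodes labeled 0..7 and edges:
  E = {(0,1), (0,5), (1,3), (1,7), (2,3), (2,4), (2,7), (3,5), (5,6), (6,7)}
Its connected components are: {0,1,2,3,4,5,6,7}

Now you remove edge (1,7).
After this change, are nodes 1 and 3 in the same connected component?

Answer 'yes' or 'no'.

Answer: yes

Derivation:
Initial components: {0,1,2,3,4,5,6,7}
Removing edge (1,7): not a bridge — component count unchanged at 1.
New components: {0,1,2,3,4,5,6,7}
Are 1 and 3 in the same component? yes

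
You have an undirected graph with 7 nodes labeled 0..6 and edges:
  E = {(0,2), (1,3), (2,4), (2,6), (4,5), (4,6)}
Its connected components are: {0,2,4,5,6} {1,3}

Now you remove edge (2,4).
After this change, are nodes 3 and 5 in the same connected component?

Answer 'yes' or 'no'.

Initial components: {0,2,4,5,6} {1,3}
Removing edge (2,4): not a bridge — component count unchanged at 2.
New components: {0,2,4,5,6} {1,3}
Are 3 and 5 in the same component? no

Answer: no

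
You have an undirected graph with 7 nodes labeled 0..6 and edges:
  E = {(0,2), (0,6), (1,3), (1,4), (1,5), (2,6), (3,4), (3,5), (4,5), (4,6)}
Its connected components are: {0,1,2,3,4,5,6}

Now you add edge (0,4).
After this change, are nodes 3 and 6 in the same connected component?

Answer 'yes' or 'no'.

Initial components: {0,1,2,3,4,5,6}
Adding edge (0,4): both already in same component {0,1,2,3,4,5,6}. No change.
New components: {0,1,2,3,4,5,6}
Are 3 and 6 in the same component? yes

Answer: yes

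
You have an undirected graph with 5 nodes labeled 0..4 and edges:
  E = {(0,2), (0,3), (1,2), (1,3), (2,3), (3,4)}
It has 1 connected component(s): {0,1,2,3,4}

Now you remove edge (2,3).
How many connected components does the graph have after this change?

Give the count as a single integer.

Initial component count: 1
Remove (2,3): not a bridge. Count unchanged: 1.
  After removal, components: {0,1,2,3,4}
New component count: 1

Answer: 1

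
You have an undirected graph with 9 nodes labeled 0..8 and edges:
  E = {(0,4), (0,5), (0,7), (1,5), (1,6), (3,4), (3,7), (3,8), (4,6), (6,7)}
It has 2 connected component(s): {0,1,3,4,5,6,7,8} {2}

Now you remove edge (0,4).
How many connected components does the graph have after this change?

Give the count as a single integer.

Initial component count: 2
Remove (0,4): not a bridge. Count unchanged: 2.
  After removal, components: {0,1,3,4,5,6,7,8} {2}
New component count: 2

Answer: 2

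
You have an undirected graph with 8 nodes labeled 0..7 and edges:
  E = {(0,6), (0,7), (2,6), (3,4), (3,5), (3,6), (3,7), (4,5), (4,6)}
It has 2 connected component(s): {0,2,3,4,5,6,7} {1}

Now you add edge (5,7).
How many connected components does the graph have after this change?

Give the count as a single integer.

Initial component count: 2
Add (5,7): endpoints already in same component. Count unchanged: 2.
New component count: 2

Answer: 2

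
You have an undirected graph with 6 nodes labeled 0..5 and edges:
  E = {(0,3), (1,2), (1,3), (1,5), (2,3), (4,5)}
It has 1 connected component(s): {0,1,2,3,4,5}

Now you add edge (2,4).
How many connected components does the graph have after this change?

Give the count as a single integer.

Initial component count: 1
Add (2,4): endpoints already in same component. Count unchanged: 1.
New component count: 1

Answer: 1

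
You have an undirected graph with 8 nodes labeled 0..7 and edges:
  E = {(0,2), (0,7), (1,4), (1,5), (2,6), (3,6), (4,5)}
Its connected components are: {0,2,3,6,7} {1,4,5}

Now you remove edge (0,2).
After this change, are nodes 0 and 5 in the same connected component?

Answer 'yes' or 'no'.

Answer: no

Derivation:
Initial components: {0,2,3,6,7} {1,4,5}
Removing edge (0,2): it was a bridge — component count 2 -> 3.
New components: {0,7} {1,4,5} {2,3,6}
Are 0 and 5 in the same component? no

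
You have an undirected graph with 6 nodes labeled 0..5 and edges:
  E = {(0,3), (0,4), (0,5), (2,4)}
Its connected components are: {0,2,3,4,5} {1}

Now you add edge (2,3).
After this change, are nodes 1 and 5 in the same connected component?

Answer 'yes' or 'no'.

Answer: no

Derivation:
Initial components: {0,2,3,4,5} {1}
Adding edge (2,3): both already in same component {0,2,3,4,5}. No change.
New components: {0,2,3,4,5} {1}
Are 1 and 5 in the same component? no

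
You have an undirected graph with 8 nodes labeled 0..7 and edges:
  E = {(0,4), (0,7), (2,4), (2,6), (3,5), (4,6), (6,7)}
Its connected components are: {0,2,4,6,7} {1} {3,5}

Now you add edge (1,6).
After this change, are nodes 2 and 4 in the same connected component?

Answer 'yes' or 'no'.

Initial components: {0,2,4,6,7} {1} {3,5}
Adding edge (1,6): merges {1} and {0,2,4,6,7}.
New components: {0,1,2,4,6,7} {3,5}
Are 2 and 4 in the same component? yes

Answer: yes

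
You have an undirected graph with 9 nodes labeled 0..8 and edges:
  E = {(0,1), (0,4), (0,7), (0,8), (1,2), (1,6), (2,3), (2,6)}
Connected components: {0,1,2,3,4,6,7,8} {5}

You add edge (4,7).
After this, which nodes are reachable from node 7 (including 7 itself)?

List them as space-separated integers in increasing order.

Answer: 0 1 2 3 4 6 7 8

Derivation:
Before: nodes reachable from 7: {0,1,2,3,4,6,7,8}
Adding (4,7): both endpoints already in same component. Reachability from 7 unchanged.
After: nodes reachable from 7: {0,1,2,3,4,6,7,8}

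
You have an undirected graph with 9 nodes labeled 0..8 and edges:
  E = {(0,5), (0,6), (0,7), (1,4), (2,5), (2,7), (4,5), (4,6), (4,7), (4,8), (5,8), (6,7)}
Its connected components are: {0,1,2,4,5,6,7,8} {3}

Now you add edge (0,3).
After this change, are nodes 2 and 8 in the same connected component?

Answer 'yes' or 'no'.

Answer: yes

Derivation:
Initial components: {0,1,2,4,5,6,7,8} {3}
Adding edge (0,3): merges {0,1,2,4,5,6,7,8} and {3}.
New components: {0,1,2,3,4,5,6,7,8}
Are 2 and 8 in the same component? yes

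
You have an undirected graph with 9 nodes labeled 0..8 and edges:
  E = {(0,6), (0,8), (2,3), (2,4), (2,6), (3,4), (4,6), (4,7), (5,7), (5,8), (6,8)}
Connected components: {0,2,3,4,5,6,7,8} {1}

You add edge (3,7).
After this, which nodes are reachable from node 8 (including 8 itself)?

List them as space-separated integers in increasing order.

Answer: 0 2 3 4 5 6 7 8

Derivation:
Before: nodes reachable from 8: {0,2,3,4,5,6,7,8}
Adding (3,7): both endpoints already in same component. Reachability from 8 unchanged.
After: nodes reachable from 8: {0,2,3,4,5,6,7,8}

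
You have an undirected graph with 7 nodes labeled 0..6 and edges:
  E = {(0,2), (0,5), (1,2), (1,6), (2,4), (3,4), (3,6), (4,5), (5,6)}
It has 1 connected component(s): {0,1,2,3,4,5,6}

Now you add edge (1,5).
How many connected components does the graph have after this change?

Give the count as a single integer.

Answer: 1

Derivation:
Initial component count: 1
Add (1,5): endpoints already in same component. Count unchanged: 1.
New component count: 1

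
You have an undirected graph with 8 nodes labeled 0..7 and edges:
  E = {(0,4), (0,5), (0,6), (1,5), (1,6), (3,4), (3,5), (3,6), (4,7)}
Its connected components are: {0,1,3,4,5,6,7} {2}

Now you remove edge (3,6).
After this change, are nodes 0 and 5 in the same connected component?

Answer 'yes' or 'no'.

Answer: yes

Derivation:
Initial components: {0,1,3,4,5,6,7} {2}
Removing edge (3,6): not a bridge — component count unchanged at 2.
New components: {0,1,3,4,5,6,7} {2}
Are 0 and 5 in the same component? yes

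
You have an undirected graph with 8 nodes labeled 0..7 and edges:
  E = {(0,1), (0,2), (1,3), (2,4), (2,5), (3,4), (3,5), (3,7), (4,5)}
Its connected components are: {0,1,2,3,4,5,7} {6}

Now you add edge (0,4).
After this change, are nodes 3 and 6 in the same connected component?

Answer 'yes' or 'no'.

Answer: no

Derivation:
Initial components: {0,1,2,3,4,5,7} {6}
Adding edge (0,4): both already in same component {0,1,2,3,4,5,7}. No change.
New components: {0,1,2,3,4,5,7} {6}
Are 3 and 6 in the same component? no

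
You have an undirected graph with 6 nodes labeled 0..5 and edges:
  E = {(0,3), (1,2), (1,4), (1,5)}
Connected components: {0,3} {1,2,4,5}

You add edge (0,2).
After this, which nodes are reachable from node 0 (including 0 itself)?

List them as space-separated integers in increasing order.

Before: nodes reachable from 0: {0,3}
Adding (0,2): merges 0's component with another. Reachability grows.
After: nodes reachable from 0: {0,1,2,3,4,5}

Answer: 0 1 2 3 4 5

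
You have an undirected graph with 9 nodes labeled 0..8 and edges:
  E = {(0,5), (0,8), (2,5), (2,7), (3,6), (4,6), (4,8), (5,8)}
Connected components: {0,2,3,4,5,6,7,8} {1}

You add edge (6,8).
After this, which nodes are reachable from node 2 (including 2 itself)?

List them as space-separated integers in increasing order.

Answer: 0 2 3 4 5 6 7 8

Derivation:
Before: nodes reachable from 2: {0,2,3,4,5,6,7,8}
Adding (6,8): both endpoints already in same component. Reachability from 2 unchanged.
After: nodes reachable from 2: {0,2,3,4,5,6,7,8}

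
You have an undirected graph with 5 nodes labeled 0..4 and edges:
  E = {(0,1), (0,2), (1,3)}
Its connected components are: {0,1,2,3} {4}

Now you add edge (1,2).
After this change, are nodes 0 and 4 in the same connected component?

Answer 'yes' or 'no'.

Answer: no

Derivation:
Initial components: {0,1,2,3} {4}
Adding edge (1,2): both already in same component {0,1,2,3}. No change.
New components: {0,1,2,3} {4}
Are 0 and 4 in the same component? no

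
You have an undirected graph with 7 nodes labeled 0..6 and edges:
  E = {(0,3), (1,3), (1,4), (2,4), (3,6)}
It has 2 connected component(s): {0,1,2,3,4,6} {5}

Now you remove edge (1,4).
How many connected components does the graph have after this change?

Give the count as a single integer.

Initial component count: 2
Remove (1,4): it was a bridge. Count increases: 2 -> 3.
  After removal, components: {0,1,3,6} {2,4} {5}
New component count: 3

Answer: 3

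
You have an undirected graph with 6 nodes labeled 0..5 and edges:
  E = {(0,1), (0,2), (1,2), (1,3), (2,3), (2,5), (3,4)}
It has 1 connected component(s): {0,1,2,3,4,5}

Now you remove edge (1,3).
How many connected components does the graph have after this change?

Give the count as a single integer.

Answer: 1

Derivation:
Initial component count: 1
Remove (1,3): not a bridge. Count unchanged: 1.
  After removal, components: {0,1,2,3,4,5}
New component count: 1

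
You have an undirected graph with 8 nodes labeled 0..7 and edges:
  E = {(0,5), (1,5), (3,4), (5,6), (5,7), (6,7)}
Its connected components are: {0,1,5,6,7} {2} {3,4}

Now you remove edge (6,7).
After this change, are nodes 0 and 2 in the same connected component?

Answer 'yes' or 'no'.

Initial components: {0,1,5,6,7} {2} {3,4}
Removing edge (6,7): not a bridge — component count unchanged at 3.
New components: {0,1,5,6,7} {2} {3,4}
Are 0 and 2 in the same component? no

Answer: no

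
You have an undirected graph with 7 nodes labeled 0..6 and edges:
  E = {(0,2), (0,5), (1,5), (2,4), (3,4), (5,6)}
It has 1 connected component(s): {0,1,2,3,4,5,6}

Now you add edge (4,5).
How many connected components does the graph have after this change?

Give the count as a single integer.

Initial component count: 1
Add (4,5): endpoints already in same component. Count unchanged: 1.
New component count: 1

Answer: 1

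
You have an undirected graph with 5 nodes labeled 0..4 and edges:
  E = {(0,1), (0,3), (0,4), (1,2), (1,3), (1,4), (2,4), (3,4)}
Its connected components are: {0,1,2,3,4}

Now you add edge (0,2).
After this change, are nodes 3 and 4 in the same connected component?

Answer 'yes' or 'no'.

Answer: yes

Derivation:
Initial components: {0,1,2,3,4}
Adding edge (0,2): both already in same component {0,1,2,3,4}. No change.
New components: {0,1,2,3,4}
Are 3 and 4 in the same component? yes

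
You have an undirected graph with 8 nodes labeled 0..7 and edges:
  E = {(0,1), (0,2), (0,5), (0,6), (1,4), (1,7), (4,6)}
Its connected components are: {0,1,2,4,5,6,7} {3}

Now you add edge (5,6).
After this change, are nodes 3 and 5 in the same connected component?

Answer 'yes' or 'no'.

Initial components: {0,1,2,4,5,6,7} {3}
Adding edge (5,6): both already in same component {0,1,2,4,5,6,7}. No change.
New components: {0,1,2,4,5,6,7} {3}
Are 3 and 5 in the same component? no

Answer: no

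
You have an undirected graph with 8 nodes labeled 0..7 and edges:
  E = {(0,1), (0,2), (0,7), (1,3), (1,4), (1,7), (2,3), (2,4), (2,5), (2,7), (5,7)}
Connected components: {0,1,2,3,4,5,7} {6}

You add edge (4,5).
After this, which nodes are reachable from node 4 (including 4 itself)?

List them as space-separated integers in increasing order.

Before: nodes reachable from 4: {0,1,2,3,4,5,7}
Adding (4,5): both endpoints already in same component. Reachability from 4 unchanged.
After: nodes reachable from 4: {0,1,2,3,4,5,7}

Answer: 0 1 2 3 4 5 7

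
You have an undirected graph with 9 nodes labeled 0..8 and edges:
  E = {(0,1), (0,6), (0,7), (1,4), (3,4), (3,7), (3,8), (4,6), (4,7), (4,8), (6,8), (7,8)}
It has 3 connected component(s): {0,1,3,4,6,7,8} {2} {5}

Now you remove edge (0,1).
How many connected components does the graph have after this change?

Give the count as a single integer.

Answer: 3

Derivation:
Initial component count: 3
Remove (0,1): not a bridge. Count unchanged: 3.
  After removal, components: {0,1,3,4,6,7,8} {2} {5}
New component count: 3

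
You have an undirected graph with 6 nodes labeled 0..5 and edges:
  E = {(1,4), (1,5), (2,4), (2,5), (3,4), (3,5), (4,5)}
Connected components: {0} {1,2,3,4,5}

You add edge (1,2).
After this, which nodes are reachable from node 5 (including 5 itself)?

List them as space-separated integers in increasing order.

Before: nodes reachable from 5: {1,2,3,4,5}
Adding (1,2): both endpoints already in same component. Reachability from 5 unchanged.
After: nodes reachable from 5: {1,2,3,4,5}

Answer: 1 2 3 4 5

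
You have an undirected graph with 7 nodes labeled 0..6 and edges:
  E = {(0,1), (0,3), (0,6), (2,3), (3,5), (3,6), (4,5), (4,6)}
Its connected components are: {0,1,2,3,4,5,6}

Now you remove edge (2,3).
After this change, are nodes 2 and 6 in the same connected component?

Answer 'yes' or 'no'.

Initial components: {0,1,2,3,4,5,6}
Removing edge (2,3): it was a bridge — component count 1 -> 2.
New components: {0,1,3,4,5,6} {2}
Are 2 and 6 in the same component? no

Answer: no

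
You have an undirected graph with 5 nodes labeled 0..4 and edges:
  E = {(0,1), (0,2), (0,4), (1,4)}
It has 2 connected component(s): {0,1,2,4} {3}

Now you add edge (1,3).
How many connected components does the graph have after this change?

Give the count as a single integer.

Initial component count: 2
Add (1,3): merges two components. Count decreases: 2 -> 1.
New component count: 1

Answer: 1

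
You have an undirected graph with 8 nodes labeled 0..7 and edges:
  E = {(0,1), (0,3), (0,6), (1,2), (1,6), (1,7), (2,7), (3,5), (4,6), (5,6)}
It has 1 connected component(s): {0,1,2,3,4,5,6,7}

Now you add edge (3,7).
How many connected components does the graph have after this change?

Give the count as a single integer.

Answer: 1

Derivation:
Initial component count: 1
Add (3,7): endpoints already in same component. Count unchanged: 1.
New component count: 1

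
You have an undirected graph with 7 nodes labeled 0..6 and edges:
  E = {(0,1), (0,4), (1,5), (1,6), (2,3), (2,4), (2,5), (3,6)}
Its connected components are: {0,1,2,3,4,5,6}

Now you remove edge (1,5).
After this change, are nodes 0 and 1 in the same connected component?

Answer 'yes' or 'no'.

Answer: yes

Derivation:
Initial components: {0,1,2,3,4,5,6}
Removing edge (1,5): not a bridge — component count unchanged at 1.
New components: {0,1,2,3,4,5,6}
Are 0 and 1 in the same component? yes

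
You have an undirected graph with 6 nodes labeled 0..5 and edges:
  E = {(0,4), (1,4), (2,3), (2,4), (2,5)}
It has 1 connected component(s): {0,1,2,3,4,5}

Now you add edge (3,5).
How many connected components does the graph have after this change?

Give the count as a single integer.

Answer: 1

Derivation:
Initial component count: 1
Add (3,5): endpoints already in same component. Count unchanged: 1.
New component count: 1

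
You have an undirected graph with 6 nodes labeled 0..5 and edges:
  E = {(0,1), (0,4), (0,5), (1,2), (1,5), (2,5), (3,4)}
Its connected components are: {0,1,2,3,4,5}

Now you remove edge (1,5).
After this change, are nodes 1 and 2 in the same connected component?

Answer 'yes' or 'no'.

Answer: yes

Derivation:
Initial components: {0,1,2,3,4,5}
Removing edge (1,5): not a bridge — component count unchanged at 1.
New components: {0,1,2,3,4,5}
Are 1 and 2 in the same component? yes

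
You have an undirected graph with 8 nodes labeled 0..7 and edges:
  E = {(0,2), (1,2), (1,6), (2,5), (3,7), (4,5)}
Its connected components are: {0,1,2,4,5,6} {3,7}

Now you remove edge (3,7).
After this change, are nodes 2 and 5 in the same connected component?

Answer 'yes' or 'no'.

Answer: yes

Derivation:
Initial components: {0,1,2,4,5,6} {3,7}
Removing edge (3,7): it was a bridge — component count 2 -> 3.
New components: {0,1,2,4,5,6} {3} {7}
Are 2 and 5 in the same component? yes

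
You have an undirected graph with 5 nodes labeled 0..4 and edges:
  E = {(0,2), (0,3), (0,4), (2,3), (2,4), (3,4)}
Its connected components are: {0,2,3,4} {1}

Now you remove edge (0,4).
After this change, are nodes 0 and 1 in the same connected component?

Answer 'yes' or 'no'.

Initial components: {0,2,3,4} {1}
Removing edge (0,4): not a bridge — component count unchanged at 2.
New components: {0,2,3,4} {1}
Are 0 and 1 in the same component? no

Answer: no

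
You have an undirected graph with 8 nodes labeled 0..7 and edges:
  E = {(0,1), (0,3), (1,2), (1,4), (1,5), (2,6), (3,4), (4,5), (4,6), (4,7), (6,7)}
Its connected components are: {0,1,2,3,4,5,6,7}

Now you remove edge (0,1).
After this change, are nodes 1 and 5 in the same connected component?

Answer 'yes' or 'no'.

Initial components: {0,1,2,3,4,5,6,7}
Removing edge (0,1): not a bridge — component count unchanged at 1.
New components: {0,1,2,3,4,5,6,7}
Are 1 and 5 in the same component? yes

Answer: yes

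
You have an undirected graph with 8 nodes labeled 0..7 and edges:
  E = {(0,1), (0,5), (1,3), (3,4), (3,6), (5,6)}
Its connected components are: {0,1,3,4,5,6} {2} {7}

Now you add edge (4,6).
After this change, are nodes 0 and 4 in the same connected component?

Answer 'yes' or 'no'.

Initial components: {0,1,3,4,5,6} {2} {7}
Adding edge (4,6): both already in same component {0,1,3,4,5,6}. No change.
New components: {0,1,3,4,5,6} {2} {7}
Are 0 and 4 in the same component? yes

Answer: yes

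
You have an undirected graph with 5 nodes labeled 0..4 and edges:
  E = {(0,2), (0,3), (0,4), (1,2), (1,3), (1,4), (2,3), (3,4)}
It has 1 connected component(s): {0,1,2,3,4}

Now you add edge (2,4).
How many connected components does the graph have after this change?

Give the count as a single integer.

Answer: 1

Derivation:
Initial component count: 1
Add (2,4): endpoints already in same component. Count unchanged: 1.
New component count: 1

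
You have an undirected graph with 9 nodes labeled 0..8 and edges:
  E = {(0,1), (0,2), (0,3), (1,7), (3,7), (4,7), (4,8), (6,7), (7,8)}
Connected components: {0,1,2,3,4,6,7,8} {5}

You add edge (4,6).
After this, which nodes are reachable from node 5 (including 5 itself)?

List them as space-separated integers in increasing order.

Answer: 5

Derivation:
Before: nodes reachable from 5: {5}
Adding (4,6): both endpoints already in same component. Reachability from 5 unchanged.
After: nodes reachable from 5: {5}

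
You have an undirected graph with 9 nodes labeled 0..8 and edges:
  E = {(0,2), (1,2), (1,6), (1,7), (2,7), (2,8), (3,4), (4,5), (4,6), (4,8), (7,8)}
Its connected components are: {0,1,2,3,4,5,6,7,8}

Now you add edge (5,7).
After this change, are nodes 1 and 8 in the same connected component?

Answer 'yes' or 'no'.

Answer: yes

Derivation:
Initial components: {0,1,2,3,4,5,6,7,8}
Adding edge (5,7): both already in same component {0,1,2,3,4,5,6,7,8}. No change.
New components: {0,1,2,3,4,5,6,7,8}
Are 1 and 8 in the same component? yes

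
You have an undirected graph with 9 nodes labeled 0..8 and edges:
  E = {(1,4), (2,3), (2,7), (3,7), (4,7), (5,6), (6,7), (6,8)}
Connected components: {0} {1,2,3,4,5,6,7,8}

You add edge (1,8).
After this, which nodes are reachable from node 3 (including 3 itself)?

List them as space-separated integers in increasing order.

Answer: 1 2 3 4 5 6 7 8

Derivation:
Before: nodes reachable from 3: {1,2,3,4,5,6,7,8}
Adding (1,8): both endpoints already in same component. Reachability from 3 unchanged.
After: nodes reachable from 3: {1,2,3,4,5,6,7,8}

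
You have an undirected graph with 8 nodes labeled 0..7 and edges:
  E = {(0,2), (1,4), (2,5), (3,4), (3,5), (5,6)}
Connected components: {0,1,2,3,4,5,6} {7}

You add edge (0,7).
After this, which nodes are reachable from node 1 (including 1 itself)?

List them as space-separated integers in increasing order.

Answer: 0 1 2 3 4 5 6 7

Derivation:
Before: nodes reachable from 1: {0,1,2,3,4,5,6}
Adding (0,7): merges 1's component with another. Reachability grows.
After: nodes reachable from 1: {0,1,2,3,4,5,6,7}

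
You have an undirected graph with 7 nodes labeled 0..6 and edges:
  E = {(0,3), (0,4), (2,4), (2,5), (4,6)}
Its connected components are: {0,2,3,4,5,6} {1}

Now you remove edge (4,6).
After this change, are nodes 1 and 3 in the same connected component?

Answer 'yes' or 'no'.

Initial components: {0,2,3,4,5,6} {1}
Removing edge (4,6): it was a bridge — component count 2 -> 3.
New components: {0,2,3,4,5} {1} {6}
Are 1 and 3 in the same component? no

Answer: no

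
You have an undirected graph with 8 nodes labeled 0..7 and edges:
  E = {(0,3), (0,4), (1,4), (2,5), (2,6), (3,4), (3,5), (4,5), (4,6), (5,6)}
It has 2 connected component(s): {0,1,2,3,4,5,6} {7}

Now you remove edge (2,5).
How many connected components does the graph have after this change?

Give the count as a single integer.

Answer: 2

Derivation:
Initial component count: 2
Remove (2,5): not a bridge. Count unchanged: 2.
  After removal, components: {0,1,2,3,4,5,6} {7}
New component count: 2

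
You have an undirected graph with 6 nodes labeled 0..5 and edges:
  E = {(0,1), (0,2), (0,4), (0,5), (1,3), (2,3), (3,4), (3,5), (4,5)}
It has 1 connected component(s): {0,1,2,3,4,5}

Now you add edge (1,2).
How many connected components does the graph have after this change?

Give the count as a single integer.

Initial component count: 1
Add (1,2): endpoints already in same component. Count unchanged: 1.
New component count: 1

Answer: 1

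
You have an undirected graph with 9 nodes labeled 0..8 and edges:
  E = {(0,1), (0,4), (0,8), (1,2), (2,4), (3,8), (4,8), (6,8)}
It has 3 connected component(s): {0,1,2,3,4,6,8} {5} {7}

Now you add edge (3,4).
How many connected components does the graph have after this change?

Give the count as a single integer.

Answer: 3

Derivation:
Initial component count: 3
Add (3,4): endpoints already in same component. Count unchanged: 3.
New component count: 3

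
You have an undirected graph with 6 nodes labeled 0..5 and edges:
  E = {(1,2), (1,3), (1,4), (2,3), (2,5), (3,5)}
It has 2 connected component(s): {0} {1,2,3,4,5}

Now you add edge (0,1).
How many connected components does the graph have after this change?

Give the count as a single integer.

Answer: 1

Derivation:
Initial component count: 2
Add (0,1): merges two components. Count decreases: 2 -> 1.
New component count: 1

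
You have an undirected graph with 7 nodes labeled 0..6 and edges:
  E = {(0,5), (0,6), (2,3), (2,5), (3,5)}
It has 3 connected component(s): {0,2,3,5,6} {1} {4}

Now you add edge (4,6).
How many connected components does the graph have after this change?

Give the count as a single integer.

Initial component count: 3
Add (4,6): merges two components. Count decreases: 3 -> 2.
New component count: 2

Answer: 2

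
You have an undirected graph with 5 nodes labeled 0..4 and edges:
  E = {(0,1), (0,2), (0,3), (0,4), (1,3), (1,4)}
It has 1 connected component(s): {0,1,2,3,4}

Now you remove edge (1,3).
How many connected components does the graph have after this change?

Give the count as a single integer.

Initial component count: 1
Remove (1,3): not a bridge. Count unchanged: 1.
  After removal, components: {0,1,2,3,4}
New component count: 1

Answer: 1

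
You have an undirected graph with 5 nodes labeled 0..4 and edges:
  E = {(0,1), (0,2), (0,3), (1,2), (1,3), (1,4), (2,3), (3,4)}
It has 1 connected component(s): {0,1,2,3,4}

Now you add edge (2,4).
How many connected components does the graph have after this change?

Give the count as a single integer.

Answer: 1

Derivation:
Initial component count: 1
Add (2,4): endpoints already in same component. Count unchanged: 1.
New component count: 1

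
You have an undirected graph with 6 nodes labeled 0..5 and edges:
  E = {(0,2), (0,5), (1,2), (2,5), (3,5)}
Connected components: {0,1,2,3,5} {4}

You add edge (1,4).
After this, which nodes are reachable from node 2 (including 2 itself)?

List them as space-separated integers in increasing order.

Before: nodes reachable from 2: {0,1,2,3,5}
Adding (1,4): merges 2's component with another. Reachability grows.
After: nodes reachable from 2: {0,1,2,3,4,5}

Answer: 0 1 2 3 4 5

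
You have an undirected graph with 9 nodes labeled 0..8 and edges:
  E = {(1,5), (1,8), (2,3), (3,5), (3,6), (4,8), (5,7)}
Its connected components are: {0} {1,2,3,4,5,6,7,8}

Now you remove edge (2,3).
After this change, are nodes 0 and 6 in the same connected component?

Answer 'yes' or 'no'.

Answer: no

Derivation:
Initial components: {0} {1,2,3,4,5,6,7,8}
Removing edge (2,3): it was a bridge — component count 2 -> 3.
New components: {0} {1,3,4,5,6,7,8} {2}
Are 0 and 6 in the same component? no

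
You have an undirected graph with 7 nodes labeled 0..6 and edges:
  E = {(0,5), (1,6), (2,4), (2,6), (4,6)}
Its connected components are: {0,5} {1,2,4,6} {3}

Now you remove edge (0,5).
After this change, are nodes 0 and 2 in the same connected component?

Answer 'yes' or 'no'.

Answer: no

Derivation:
Initial components: {0,5} {1,2,4,6} {3}
Removing edge (0,5): it was a bridge — component count 3 -> 4.
New components: {0} {1,2,4,6} {3} {5}
Are 0 and 2 in the same component? no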